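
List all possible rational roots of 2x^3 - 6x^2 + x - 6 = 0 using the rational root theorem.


Rational root theorem: possible roots are ±p/q where:
  p divides the constant term (-6): p ∈ {1, 2, 3, 6}
  q divides the leading coefficient (2): q ∈ {1, 2}

All possible rational roots: -6, -3, -2, -3/2, -1, -1/2, 1/2, 1, 3/2, 2, 3, 6

-6, -3, -2, -3/2, -1, -1/2, 1/2, 1, 3/2, 2, 3, 6


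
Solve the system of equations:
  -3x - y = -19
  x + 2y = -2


Using Cramer's rule:
Determinant D = (-3)(2) - (1)(-1) = -6 + 1 = -5
Dx = (-19)(2) - (-2)(-1) = -38 - 2 = -40
Dy = (-3)(-2) - (1)(-19) = 6 + 19 = 25
x = Dx/D = -40/-5 = 8
y = Dy/D = 25/-5 = -5

x = 8, y = -5


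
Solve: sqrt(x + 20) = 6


Square both sides: x + 20 = 6^2 = 36
x = 36 - 20 = 16
x = 16
Check: sqrt(1*16 + 20) = sqrt(36) = 6 ✓

x = 16


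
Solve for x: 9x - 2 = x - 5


Starting with: 9x - 2 = x - 5
Move all x terms to left: (9 - 1)x = -5 + 2
Simplify: 8x = -3
Divide both sides by 8: x = -3/8

x = -3/8


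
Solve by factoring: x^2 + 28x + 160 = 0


We need two numbers that multiply to 160 and add to 28.
Those numbers are 8 and 20 (since 8 * 20 = 160 and 8 + 20 = 28).
So x^2 + 28x + 160 = (x + 8)(x + 20) = 0
Setting each factor to zero: x = -8 or x = -20

x = -20, x = -8


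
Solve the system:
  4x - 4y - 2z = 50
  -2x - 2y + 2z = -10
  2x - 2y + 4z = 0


Using Cramer's rule. Expand each determinant along the first row.
D  = 4*[(-2)*4 - 2*(-2)] - (-4)*[(-2)*4 - 2*2] + (-2)*[(-2)*(-2) - (-2)*2]
  = 4*(-4) - (-4)*(-12) + (-2)*(8) = -80
Dx = 50*[(-2)*4 - 2*(-2)] - (-4)*[(-10)*4 - 2*0] + (-2)*[(-10)*(-2) - (-2)*0]
  = 50*(-4) - (-4)*(-40) + (-2)*(20) = -400
Dy = 4*[(-10)*4 - 2*0] - 50*[(-2)*4 - 2*2] + (-2)*[(-2)*0 - (-10)*2]
  = 4*(-40) - 50*(-12) + (-2)*(20) = 400
Dz = 4*[(-2)*0 - (-10)*(-2)] - (-4)*[(-2)*0 - (-10)*2] + 50*[(-2)*(-2) - (-2)*2]
  = 4*(-20) - (-4)*(20) + 50*(8) = 400
x = Dx/D = -400/-80 = 5, y = Dy/D = 400/-80 = -5, z = Dz/D = 400/-80 = -5
Check eq1: (4)(5) + (-4)(-5) + (-2)(-5) = 50 = 50 ✓
Check eq2: (-2)(5) + (-2)(-5) + (2)(-5) = -10 = -10 ✓
Check eq3: (2)(5) + (-2)(-5) + (4)(-5) = 0 = 0 ✓

x = 5, y = -5, z = -5


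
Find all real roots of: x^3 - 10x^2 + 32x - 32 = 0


Let p(x) = x^3 - 10x^2 + 32x - 32. By the rational root theorem (leading coefficient 1), any rational root is an integer divisor of 32: try ±1, ±2, ... in turn.
Test x = 1: value = -9 ≠ 0.
Test x = -1: value = -75 ≠ 0.
Test x = 2: value = 0 ✓, so (x - 2) is a factor.
Synthetic division by (x - 2): bring down 1; 1(2) - 10 = -8; (-8)(2) + 32 = 16; 16(2) - 32 = 0 → quotient x^2 - 8x + 16, remainder 0.
Solve the quadratic x^2 - 8x + 16 = 0: discriminant = (-8)^2 - 4(1)(16) = 64 - 64 = 0.
Discriminant = 0, so a double root: x = 8/2 = 4.

x = 2, x = 4 (multiplicity 2)


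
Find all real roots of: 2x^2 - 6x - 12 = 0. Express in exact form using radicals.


Using the quadratic formula: x = (-b ± sqrt(b^2 - 4ac)) / (2a)
Here a = 2, b = -6, c = -12
Discriminant = b^2 - 4ac = (-6)^2 - 4(2)(-12) = 36 + 96 = 132
Since discriminant = 132 > 0, there are two real roots.
x = (6 ± 2*sqrt(33)) / 4
Simplifying: x = (3 ± sqrt(33)) / 2
Numerically: x ≈ 4.3723 or x ≈ -1.3723

x = (3 + sqrt(33)) / 2 or x = (3 - sqrt(33)) / 2


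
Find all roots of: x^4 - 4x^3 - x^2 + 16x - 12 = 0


Let p(x) = x^4 - 4x^3 - x^2 + 16x - 12. By the rational root theorem (leading coefficient 1), any rational root is an integer divisor of 12: try ±1, ±2, ... in turn.
Test x = 1: value = 0 ✓, so (x - 1) is a factor.
Synthetic division by (x - 1): bring down 1; 1(1) - 4 = -3; (-3)(1) - 1 = -4; (-4)(1) + 16 = 12; 12(1) - 12 = 0 → quotient x^3 - 3x^2 - 4x + 12, remainder 0.
Continue with the quotient x^3 - 3x^2 - 4x + 12 (candidates must divide 12; re-test x = 1 first in case it repeats).
Test x = 1: value = 6 ≠ 0.
Test x = -1: value = 12 ≠ 0.
Test x = 2: value = 0 ✓, so (x - 2) is a factor.
Synthetic division by (x - 2): bring down 1; 1(2) - 3 = -1; (-1)(2) - 4 = -6; (-6)(2) + 12 = 0 → quotient x^2 - x - 6, remainder 0.
Solve the quadratic x^2 - x - 6 = 0: discriminant = (-1)^2 - 4(1)(-6) = 1 + 24 = 25.
sqrt(25) = 5, so x = (1 ± 5)/2: x = 3 or x = -2.
Collecting all roots found:

x = -2, x = 1, x = 2, x = 3


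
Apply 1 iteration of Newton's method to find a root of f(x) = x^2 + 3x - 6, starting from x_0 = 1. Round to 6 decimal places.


Newton's method: x_(n+1) = x_n - f(x_n)/f'(x_n)
f(x) = x^2 + 3x - 6
f'(x) = 2x + 3

Iteration 1:
  f(1.000000) = -2.000000
  f'(1.000000) = 5.000000
  x_1 = 1.000000 - (-2.000000)/(5.000000) = 1.400000

x_1 = 1.400000


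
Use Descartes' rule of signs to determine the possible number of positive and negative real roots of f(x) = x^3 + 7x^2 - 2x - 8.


Descartes' rule of signs:

For positive roots, count sign changes in f(x) = x^3 + 7x^2 - 2x - 8:
Signs of coefficients: +, +, -, -
Number of sign changes: 1
Possible positive real roots: 1

For negative roots, examine f(-x) = -x^3 + 7x^2 + 2x - 8:
Signs of coefficients: -, +, +, -
Number of sign changes: 2
Possible negative real roots: 2, 0

Positive roots: 1; Negative roots: 2 or 0


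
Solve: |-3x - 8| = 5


An absolute value equation |expr| = 5 gives two cases:
Case 1: -3x - 8 = 5
  -3x = 13, so x = -13/3
Case 2: -3x - 8 = -5
  -3x = 3, so x = -1

x = -13/3, x = -1


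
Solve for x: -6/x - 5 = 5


Subtract -5 from both sides: -6/x = 10
Multiply both sides by x: -6 = 10 * x
Divide by 10: x = -3/5

x = -3/5


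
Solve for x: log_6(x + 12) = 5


Convert to exponential form: x + 12 = 6^5 = 7776
x = 7776 - 12 = 7764
Check: log_6(7764 + 12) = log_6(7776) = log_6(7776) = 5 ✓

x = 7764


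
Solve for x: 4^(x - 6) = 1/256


Express both sides with the same base.
1/256 = 4^(-4)
Since the bases match, equate exponents: x - 6 = -4
So x = -4 - (-6) = 2

x = 2


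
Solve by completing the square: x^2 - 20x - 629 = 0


Start: x^2 - 20x - 629 = 0
Move constant: x^2 - 20x = 629
Half of -20 is -10, squared is 100
Add 100 to both sides: x^2 - 20x + 100 = 729
(x - 10)^2 = 729
x - 10 = ±27
x = 10 + 27 = 37 or x = 10 - 27 = -17

x = -17, x = 37


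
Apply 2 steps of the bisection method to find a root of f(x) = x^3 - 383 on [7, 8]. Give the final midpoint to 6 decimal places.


f(x) = x^3 - 383
f(7) = -40 < 0
f(8) = 129 > 0

Step 1: midpoint = (7.000000 + 8.000000)/2 = 7.500000
  f(7.500000) = 38.875000
  f(mid) > 0, so root is in [7.000000, 7.500000]

Step 2: midpoint = (7.000000 + 7.500000)/2 = 7.250000
  f(7.250000) = -1.921875
  f(mid) < 0, so root is in [7.250000, 7.500000]

midpoint = 7.250000


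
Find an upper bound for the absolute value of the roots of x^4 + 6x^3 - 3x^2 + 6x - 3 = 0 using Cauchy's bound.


Cauchy's bound: all roots r satisfy |r| <= 1 + max(|a_i/a_n|) for i = 0,...,n-1
where a_n is the leading coefficient.

Coefficients: [1, 6, -3, 6, -3]
Leading coefficient a_n = 1
Ratios |a_i/a_n|: 6, 3, 6, 3
Maximum ratio: 6
Cauchy's bound: |r| <= 1 + 6 = 7

Upper bound = 7


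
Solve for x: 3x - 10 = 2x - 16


Starting with: 3x - 10 = 2x - 16
Move all x terms to left: (3 - 2)x = -16 + 10
Simplify: x = -6
Divide both sides by 1: x = -6

x = -6


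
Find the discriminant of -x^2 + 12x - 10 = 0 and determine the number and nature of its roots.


For ax^2 + bx + c = 0, discriminant D = b^2 - 4ac
Here a = -1, b = 12, c = -10
D = (12)^2 - 4(-1)(-10) = 144 - 40 = 104

D = 104 > 0 but not a perfect square
The equation has 2 distinct real irrational roots.

Discriminant = 104, 2 distinct real irrational roots


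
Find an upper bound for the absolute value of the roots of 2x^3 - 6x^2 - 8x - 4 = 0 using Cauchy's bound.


Cauchy's bound: all roots r satisfy |r| <= 1 + max(|a_i/a_n|) for i = 0,...,n-1
where a_n is the leading coefficient.

Coefficients: [2, -6, -8, -4]
Leading coefficient a_n = 2
Ratios |a_i/a_n|: 3, 4, 2
Maximum ratio: 4
Cauchy's bound: |r| <= 1 + 4 = 5

Upper bound = 5


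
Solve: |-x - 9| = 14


An absolute value equation |expr| = 14 gives two cases:
Case 1: -x - 9 = 14
  -x = 23, so x = -23
Case 2: -x - 9 = -14
  -x = -5, so x = 5

x = -23, x = 5


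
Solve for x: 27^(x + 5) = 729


Express both sides with the same base.
729 = 27^2
Since the bases match, equate exponents: x + 5 = 2
So x = 2 - (5) = -3

x = -3


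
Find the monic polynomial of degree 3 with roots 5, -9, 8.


A monic polynomial with roots 5, -9, 8 is:
p(x) = (x - 5)(x + 9)(x - 8)
After multiplying by (x - 5): x - 5
After multiplying by (x + 9): x^2 + 4x - 45
After multiplying by (x - 8): x^3 - 4x^2 - 77x + 360

x^3 - 4x^2 - 77x + 360


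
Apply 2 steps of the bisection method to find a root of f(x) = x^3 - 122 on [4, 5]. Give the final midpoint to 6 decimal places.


f(x) = x^3 - 122
f(4) = -58 < 0
f(5) = 3 > 0

Step 1: midpoint = (4.000000 + 5.000000)/2 = 4.500000
  f(4.500000) = -30.875000
  f(mid) < 0, so root is in [4.500000, 5.000000]

Step 2: midpoint = (4.500000 + 5.000000)/2 = 4.750000
  f(4.750000) = -14.828125
  f(mid) < 0, so root is in [4.750000, 5.000000]

midpoint = 4.750000


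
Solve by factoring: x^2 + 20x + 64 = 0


We need two numbers that multiply to 64 and add to 20.
Those numbers are 4 and 16 (since 4 * 16 = 64 and 4 + 16 = 20).
So x^2 + 20x + 64 = (x + 4)(x + 16) = 0
Setting each factor to zero: x = -4 or x = -16

x = -16, x = -4


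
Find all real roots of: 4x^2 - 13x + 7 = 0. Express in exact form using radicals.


Using the quadratic formula: x = (-b ± sqrt(b^2 - 4ac)) / (2a)
Here a = 4, b = -13, c = 7
Discriminant = b^2 - 4ac = (-13)^2 - 4(4)(7) = 169 - 112 = 57
Since discriminant = 57 > 0, there are two real roots.
x = (13 ± sqrt(57)) / 8
Numerically: x ≈ 2.5687 or x ≈ 0.6813

x = (13 + sqrt(57)) / 8 or x = (13 - sqrt(57)) / 8


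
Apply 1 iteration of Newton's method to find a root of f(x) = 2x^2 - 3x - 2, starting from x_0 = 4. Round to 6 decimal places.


Newton's method: x_(n+1) = x_n - f(x_n)/f'(x_n)
f(x) = 2x^2 - 3x - 2
f'(x) = 4x - 3

Iteration 1:
  f(4.000000) = 18.000000
  f'(4.000000) = 13.000000
  x_1 = 4.000000 - (18.000000)/(13.000000) = 2.615385

x_1 = 2.615385


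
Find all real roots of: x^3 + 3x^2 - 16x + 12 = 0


Let p(x) = x^3 + 3x^2 - 16x + 12. By the rational root theorem (leading coefficient 1), any rational root is an integer divisor of 12: try ±1, ±2, ... in turn.
Test x = 1: value = 0 ✓, so (x - 1) is a factor.
Synthetic division by (x - 1): bring down 1; 1(1) + 3 = 4; 4(1) - 16 = -12; (-12)(1) + 12 = 0 → quotient x^2 + 4x - 12, remainder 0.
Solve the quadratic x^2 + 4x - 12 = 0: discriminant = 4^2 - 4(1)(-12) = 16 + 48 = 64.
sqrt(64) = 8, so x = (-4 ± 8)/2: x = 2 or x = -6.

x = -6, x = 1, x = 2


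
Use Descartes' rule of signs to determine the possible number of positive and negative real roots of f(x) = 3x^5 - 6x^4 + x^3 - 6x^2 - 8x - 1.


Descartes' rule of signs:

For positive roots, count sign changes in f(x) = 3x^5 - 6x^4 + x^3 - 6x^2 - 8x - 1:
Signs of coefficients: +, -, +, -, -, -
Number of sign changes: 3
Possible positive real roots: 3, 1

For negative roots, examine f(-x) = -3x^5 - 6x^4 - x^3 - 6x^2 + 8x - 1:
Signs of coefficients: -, -, -, -, +, -
Number of sign changes: 2
Possible negative real roots: 2, 0

Positive roots: 3 or 1; Negative roots: 2 or 0


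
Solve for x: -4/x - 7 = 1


Subtract -7 from both sides: -4/x = 8
Multiply both sides by x: -4 = 8 * x
Divide by 8: x = -1/2

x = -1/2


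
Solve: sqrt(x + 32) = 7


Square both sides: x + 32 = 7^2 = 49
x = 49 - 32 = 17
x = 17
Check: sqrt(1*17 + 32) = sqrt(49) = 7 ✓

x = 17


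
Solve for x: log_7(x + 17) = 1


Convert to exponential form: x + 17 = 7^1 = 7
x = 7 - 17 = -10
Check: log_7(-10 + 17) = log_7(7) = log_7(7) = 1 ✓

x = -10


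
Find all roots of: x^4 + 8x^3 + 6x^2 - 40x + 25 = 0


Let p(x) = x^4 + 8x^3 + 6x^2 - 40x + 25. By the rational root theorem (leading coefficient 1), any rational root is an integer divisor of 25: try ±1, ±2, ... in turn.
Test x = 1: value = 0 ✓, so (x - 1) is a factor.
Synthetic division by (x - 1): bring down 1; 1(1) + 8 = 9; 9(1) + 6 = 15; 15(1) - 40 = -25; (-25)(1) + 25 = 0 → quotient x^3 + 9x^2 + 15x - 25, remainder 0.
Continue with the quotient x^3 + 9x^2 + 15x - 25 (candidates must divide 25; re-test x = 1 first in case it repeats).
Test x = 1: value = 0 ✓, so (x - 1) is a factor.
Synthetic division by (x - 1): bring down 1; 1(1) + 9 = 10; 10(1) + 15 = 25; 25(1) - 25 = 0 → quotient x^2 + 10x + 25, remainder 0.
Solve the quadratic x^2 + 10x + 25 = 0: discriminant = 10^2 - 4(1)(25) = 100 - 100 = 0.
Discriminant = 0, so a double root: x = -10/2 = -5.
Collecting all roots found:

x = -5 (multiplicity 2), x = 1 (multiplicity 2)


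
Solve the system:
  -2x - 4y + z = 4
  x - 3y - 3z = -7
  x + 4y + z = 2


Using Cramer's rule. Expand each determinant along the first row.
D  = (-2)*[(-3)*1 - (-3)*4] - (-4)*[1*1 - (-3)*1] + 1*[1*4 - (-3)*1]
  = (-2)*(9) - (-4)*(4) + 1*(7) = 5
Dx = 4*[(-3)*1 - (-3)*4] - (-4)*[(-7)*1 - (-3)*2] + 1*[(-7)*4 - (-3)*2]
  = 4*(9) - (-4)*(-1) + 1*(-22) = 10
Dy = (-2)*[(-7)*1 - (-3)*2] - 4*[1*1 - (-3)*1] + 1*[1*2 - (-7)*1]
  = (-2)*(-1) - 4*(4) + 1*(9) = -5
Dz = (-2)*[(-3)*2 - (-7)*4] - (-4)*[1*2 - (-7)*1] + 4*[1*4 - (-3)*1]
  = (-2)*(22) - (-4)*(9) + 4*(7) = 20
x = Dx/D = 10/5 = 2, y = Dy/D = -5/5 = -1, z = Dz/D = 20/5 = 4
Check eq1: (-2)(2) + (-4)(-1) + (1)(4) = 4 = 4 ✓
Check eq2: (1)(2) + (-3)(-1) + (-3)(4) = -7 = -7 ✓
Check eq3: (1)(2) + (4)(-1) + (1)(4) = 2 = 2 ✓

x = 2, y = -1, z = 4


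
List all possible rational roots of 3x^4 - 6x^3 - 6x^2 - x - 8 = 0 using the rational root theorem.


Rational root theorem: possible roots are ±p/q where:
  p divides the constant term (-8): p ∈ {1, 2, 4, 8}
  q divides the leading coefficient (3): q ∈ {1, 3}

All possible rational roots: -8, -4, -8/3, -2, -4/3, -1, -2/3, -1/3, 1/3, 2/3, 1, 4/3, 2, 8/3, 4, 8

-8, -4, -8/3, -2, -4/3, -1, -2/3, -1/3, 1/3, 2/3, 1, 4/3, 2, 8/3, 4, 8


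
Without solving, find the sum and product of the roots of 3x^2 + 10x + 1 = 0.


By Vieta's formulas for ax^2 + bx + c = 0:
  Sum of roots = -b/a
  Product of roots = c/a

Here a = 3, b = 10, c = 1
Sum = -(10)/3 = -10/3
Product = 1/3 = 1/3

Sum = -10/3, Product = 1/3


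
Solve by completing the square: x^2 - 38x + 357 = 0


Start: x^2 - 38x + 357 = 0
Move constant: x^2 - 38x = -357
Half of -38 is -19, squared is 361
Add 361 to both sides: x^2 - 38x + 361 = 4
(x - 19)^2 = 4
x - 19 = ±2
x = 19 + 2 = 21 or x = 19 - 2 = 17

x = 17, x = 21


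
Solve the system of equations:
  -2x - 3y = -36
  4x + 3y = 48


Using Cramer's rule:
Determinant D = (-2)(3) - (4)(-3) = -6 + 12 = 6
Dx = (-36)(3) - (48)(-3) = -108 + 144 = 36
Dy = (-2)(48) - (4)(-36) = -96 + 144 = 48
x = Dx/D = 36/6 = 6
y = Dy/D = 48/6 = 8

x = 6, y = 8


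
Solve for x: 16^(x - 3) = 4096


Express both sides with the same base.
4096 = 16^3
Since the bases match, equate exponents: x - 3 = 3
So x = 3 - (-3) = 6

x = 6


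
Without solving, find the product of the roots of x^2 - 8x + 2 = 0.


By Vieta's formulas for ax^2 + bx + c = 0:
  Sum of roots = -b/a
  Product of roots = c/a

Here a = 1, b = -8, c = 2
Sum = -(-8)/1 = 8
Product = 2/1 = 2

Product = 2


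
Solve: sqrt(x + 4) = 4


Square both sides: x + 4 = 4^2 = 16
x = 16 - 4 = 12
x = 12
Check: sqrt(1*12 + 4) = sqrt(16) = 4 ✓

x = 12


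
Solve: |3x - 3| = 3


An absolute value equation |expr| = 3 gives two cases:
Case 1: 3x - 3 = 3
  3x = 6, so x = 2
Case 2: 3x - 3 = -3
  3x = 0, so x = 0

x = 0, x = 2


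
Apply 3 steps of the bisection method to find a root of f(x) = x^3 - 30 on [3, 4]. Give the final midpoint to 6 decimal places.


f(x) = x^3 - 30
f(3) = -3 < 0
f(4) = 34 > 0

Step 1: midpoint = (3.000000 + 4.000000)/2 = 3.500000
  f(3.500000) = 12.875000
  f(mid) > 0, so root is in [3.000000, 3.500000]

Step 2: midpoint = (3.000000 + 3.500000)/2 = 3.250000
  f(3.250000) = 4.328125
  f(mid) > 0, so root is in [3.000000, 3.250000]

Step 3: midpoint = (3.000000 + 3.250000)/2 = 3.125000
  f(3.125000) = 0.517578
  f(mid) > 0, so root is in [3.000000, 3.125000]

midpoint = 3.125000


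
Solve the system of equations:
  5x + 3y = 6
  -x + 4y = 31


Using Cramer's rule:
Determinant D = (5)(4) - (-1)(3) = 20 + 3 = 23
Dx = (6)(4) - (31)(3) = 24 - 93 = -69
Dy = (5)(31) - (-1)(6) = 155 + 6 = 161
x = Dx/D = -69/23 = -3
y = Dy/D = 161/23 = 7

x = -3, y = 7


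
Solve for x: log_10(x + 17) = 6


Convert to exponential form: x + 17 = 10^6 = 1000000
x = 1000000 - 17 = 999983
Check: log_10(999983 + 17) = log_10(1000000) = log_10(1000000) = 6 ✓

x = 999983


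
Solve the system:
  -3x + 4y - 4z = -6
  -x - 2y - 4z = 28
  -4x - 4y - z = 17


Using Cramer's rule. Expand each determinant along the first row.
D  = (-3)*[(-2)*(-1) - (-4)*(-4)] - 4*[(-1)*(-1) - (-4)*(-4)] + (-4)*[(-1)*(-4) - (-2)*(-4)]
  = (-3)*(-14) - 4*(-15) + (-4)*(-4) = 118
Dx = (-6)*[(-2)*(-1) - (-4)*(-4)] - 4*[28*(-1) - (-4)*17] + (-4)*[28*(-4) - (-2)*17]
  = (-6)*(-14) - 4*(40) + (-4)*(-78) = 236
Dy = (-3)*[28*(-1) - (-4)*17] - (-6)*[(-1)*(-1) - (-4)*(-4)] + (-4)*[(-1)*17 - 28*(-4)]
  = (-3)*(40) - (-6)*(-15) + (-4)*(95) = -590
Dz = (-3)*[(-2)*17 - 28*(-4)] - 4*[(-1)*17 - 28*(-4)] + (-6)*[(-1)*(-4) - (-2)*(-4)]
  = (-3)*(78) - 4*(95) + (-6)*(-4) = -590
x = Dx/D = 236/118 = 2, y = Dy/D = -590/118 = -5, z = Dz/D = -590/118 = -5
Check eq1: (-3)(2) + (4)(-5) + (-4)(-5) = -6 = -6 ✓
Check eq2: (-1)(2) + (-2)(-5) + (-4)(-5) = 28 = 28 ✓
Check eq3: (-4)(2) + (-4)(-5) + (-1)(-5) = 17 = 17 ✓

x = 2, y = -5, z = -5


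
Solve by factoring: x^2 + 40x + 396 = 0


We need two numbers that multiply to 396 and add to 40.
Those numbers are 18 and 22 (since 18 * 22 = 396 and 18 + 22 = 40).
So x^2 + 40x + 396 = (x + 18)(x + 22) = 0
Setting each factor to zero: x = -18 or x = -22

x = -22, x = -18


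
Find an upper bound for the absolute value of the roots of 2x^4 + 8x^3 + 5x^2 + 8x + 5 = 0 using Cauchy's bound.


Cauchy's bound: all roots r satisfy |r| <= 1 + max(|a_i/a_n|) for i = 0,...,n-1
where a_n is the leading coefficient.

Coefficients: [2, 8, 5, 8, 5]
Leading coefficient a_n = 2
Ratios |a_i/a_n|: 4, 5/2, 4, 5/2
Maximum ratio: 4
Cauchy's bound: |r| <= 1 + 4 = 5

Upper bound = 5


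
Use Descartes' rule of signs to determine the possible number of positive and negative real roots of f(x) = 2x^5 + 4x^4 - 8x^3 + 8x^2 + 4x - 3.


Descartes' rule of signs:

For positive roots, count sign changes in f(x) = 2x^5 + 4x^4 - 8x^3 + 8x^2 + 4x - 3:
Signs of coefficients: +, +, -, +, +, -
Number of sign changes: 3
Possible positive real roots: 3, 1

For negative roots, examine f(-x) = -2x^5 + 4x^4 + 8x^3 + 8x^2 - 4x - 3:
Signs of coefficients: -, +, +, +, -, -
Number of sign changes: 2
Possible negative real roots: 2, 0

Positive roots: 3 or 1; Negative roots: 2 or 0


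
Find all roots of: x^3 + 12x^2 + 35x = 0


The constant term is 0, so x = 0 is a root. Factor out x:
  x^2 + 12x + 35 = 0
Solve the quadratic x^2 + 12x + 35 = 0: discriminant = 12^2 - 4(1)(35) = 144 - 140 = 4.
sqrt(4) = 2, so x = (-12 ± 2)/2: x = -5 or x = -7.
Collecting all roots found:

x = -7, x = -5, x = 0


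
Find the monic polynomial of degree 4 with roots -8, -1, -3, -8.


A monic polynomial with roots -8, -1, -3, -8 is:
p(x) = (x + 8)(x + 1)(x + 3)(x + 8)
After multiplying by (x + 8): x + 8
After multiplying by (x + 1): x^2 + 9x + 8
After multiplying by (x + 3): x^3 + 12x^2 + 35x + 24
After multiplying by (x + 8): x^4 + 20x^3 + 131x^2 + 304x + 192

x^4 + 20x^3 + 131x^2 + 304x + 192


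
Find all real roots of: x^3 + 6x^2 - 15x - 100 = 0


Let p(x) = x^3 + 6x^2 - 15x - 100. By the rational root theorem (leading coefficient 1), any rational root is an integer divisor of 100: try ±1, ±2, ... in turn.
Test x = 1: value = -108 ≠ 0.
Test x = -1: value = -80 ≠ 0.
Test x = 2: value = -98 ≠ 0.
Test x = -2: value = -54 ≠ 0.
Test x = 4: value = 0 ✓, so (x - 4) is a factor.
Synthetic division by (x - 4): bring down 1; 1(4) + 6 = 10; 10(4) - 15 = 25; 25(4) - 100 = 0 → quotient x^2 + 10x + 25, remainder 0.
Solve the quadratic x^2 + 10x + 25 = 0: discriminant = 10^2 - 4(1)(25) = 100 - 100 = 0.
Discriminant = 0, so a double root: x = -10/2 = -5.

x = -5 (multiplicity 2), x = 4


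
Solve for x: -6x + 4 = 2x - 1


Starting with: -6x + 4 = 2x - 1
Move all x terms to left: (-6 - 2)x = -1 - 4
Simplify: -8x = -5
Divide both sides by -8: x = 5/8

x = 5/8


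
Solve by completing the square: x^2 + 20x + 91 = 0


Start: x^2 + 20x + 91 = 0
Move constant: x^2 + 20x = -91
Half of 20 is 10, squared is 100
Add 100 to both sides: x^2 + 20x + 100 = 9
(x + 10)^2 = 9
x + 10 = ±3
x = -10 + 3 = -7 or x = -10 - 3 = -13

x = -13, x = -7


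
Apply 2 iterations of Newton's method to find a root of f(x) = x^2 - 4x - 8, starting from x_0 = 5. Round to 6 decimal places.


Newton's method: x_(n+1) = x_n - f(x_n)/f'(x_n)
f(x) = x^2 - 4x - 8
f'(x) = 2x - 4

Iteration 1:
  f(5.000000) = -3.000000
  f'(5.000000) = 6.000000
  x_1 = 5.000000 - (-3.000000)/(6.000000) = 5.500000

Iteration 2:
  f(5.500000) = 0.250000
  f'(5.500000) = 7.000000
  x_2 = 5.500000 - (0.250000)/(7.000000) = 5.464286

x_2 = 5.464286


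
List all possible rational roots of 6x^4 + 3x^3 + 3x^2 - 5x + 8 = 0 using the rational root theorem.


Rational root theorem: possible roots are ±p/q where:
  p divides the constant term (8): p ∈ {1, 2, 4, 8}
  q divides the leading coefficient (6): q ∈ {1, 2, 3, 6}

All possible rational roots: -8, -4, -8/3, -2, -4/3, -1, -2/3, -1/2, -1/3, -1/6, 1/6, 1/3, 1/2, 2/3, 1, 4/3, 2, 8/3, 4, 8

-8, -4, -8/3, -2, -4/3, -1, -2/3, -1/2, -1/3, -1/6, 1/6, 1/3, 1/2, 2/3, 1, 4/3, 2, 8/3, 4, 8


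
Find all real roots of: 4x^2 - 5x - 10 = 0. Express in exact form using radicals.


Using the quadratic formula: x = (-b ± sqrt(b^2 - 4ac)) / (2a)
Here a = 4, b = -5, c = -10
Discriminant = b^2 - 4ac = (-5)^2 - 4(4)(-10) = 25 + 160 = 185
Since discriminant = 185 > 0, there are two real roots.
x = (5 ± sqrt(185)) / 8
Numerically: x ≈ 2.3252 or x ≈ -1.0752

x = (5 + sqrt(185)) / 8 or x = (5 - sqrt(185)) / 8


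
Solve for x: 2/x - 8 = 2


Subtract -8 from both sides: 2/x = 10
Multiply both sides by x: 2 = 10 * x
Divide by 10: x = 1/5

x = 1/5


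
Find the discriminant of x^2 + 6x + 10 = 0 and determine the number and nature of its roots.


For ax^2 + bx + c = 0, discriminant D = b^2 - 4ac
Here a = 1, b = 6, c = 10
D = (6)^2 - 4(1)(10) = 36 - 40 = -4

D = -4 < 0
The equation has no real roots (2 complex conjugate roots).

Discriminant = -4, no real roots (2 complex conjugate roots)


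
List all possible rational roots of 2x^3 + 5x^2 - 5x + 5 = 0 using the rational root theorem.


Rational root theorem: possible roots are ±p/q where:
  p divides the constant term (5): p ∈ {1, 5}
  q divides the leading coefficient (2): q ∈ {1, 2}

All possible rational roots: -5, -5/2, -1, -1/2, 1/2, 1, 5/2, 5

-5, -5/2, -1, -1/2, 1/2, 1, 5/2, 5


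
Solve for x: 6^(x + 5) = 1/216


Express both sides with the same base.
1/216 = 6^(-3)
Since the bases match, equate exponents: x + 5 = -3
So x = -3 - (5) = -8

x = -8


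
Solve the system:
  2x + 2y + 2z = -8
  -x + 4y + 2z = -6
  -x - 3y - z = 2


Using Cramer's rule. Expand each determinant along the first row.
D  = 2*[4*(-1) - 2*(-3)] - 2*[(-1)*(-1) - 2*(-1)] + 2*[(-1)*(-3) - 4*(-1)]
  = 2*(2) - 2*(3) + 2*(7) = 12
Dx = (-8)*[4*(-1) - 2*(-3)] - 2*[(-6)*(-1) - 2*2] + 2*[(-6)*(-3) - 4*2]
  = (-8)*(2) - 2*(2) + 2*(10) = 0
Dy = 2*[(-6)*(-1) - 2*2] - (-8)*[(-1)*(-1) - 2*(-1)] + 2*[(-1)*2 - (-6)*(-1)]
  = 2*(2) - (-8)*(3) + 2*(-8) = 12
Dz = 2*[4*2 - (-6)*(-3)] - 2*[(-1)*2 - (-6)*(-1)] + (-8)*[(-1)*(-3) - 4*(-1)]
  = 2*(-10) - 2*(-8) + (-8)*(7) = -60
x = Dx/D = 0/12 = 0, y = Dy/D = 12/12 = 1, z = Dz/D = -60/12 = -5
Check eq1: (2)(0) + (2)(1) + (2)(-5) = -8 = -8 ✓
Check eq2: (-1)(0) + (4)(1) + (2)(-5) = -6 = -6 ✓
Check eq3: (-1)(0) + (-3)(1) + (-1)(-5) = 2 = 2 ✓

x = 0, y = 1, z = -5


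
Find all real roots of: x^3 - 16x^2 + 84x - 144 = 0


Let p(x) = x^3 - 16x^2 + 84x - 144. By the rational root theorem (leading coefficient 1), any rational root is an integer divisor of 144: try ±1, ±2, ... in turn.
Test x = 1: value = -75 ≠ 0.
Test x = -1: value = -245 ≠ 0.
Test x = 2: value = -32 ≠ 0.
Test x = -2: value = -384 ≠ 0.
Test x = 3: value = -9 ≠ 0.
Test x = -3: value = -567 ≠ 0.
Test x = 4: value = 0 ✓, so (x - 4) is a factor.
Synthetic division by (x - 4): bring down 1; 1(4) - 16 = -12; (-12)(4) + 84 = 36; 36(4) - 144 = 0 → quotient x^2 - 12x + 36, remainder 0.
Solve the quadratic x^2 - 12x + 36 = 0: discriminant = (-12)^2 - 4(1)(36) = 144 - 144 = 0.
Discriminant = 0, so a double root: x = 12/2 = 6.

x = 4, x = 6 (multiplicity 2)


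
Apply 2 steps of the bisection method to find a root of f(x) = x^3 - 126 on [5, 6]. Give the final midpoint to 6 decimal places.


f(x) = x^3 - 126
f(5) = -1 < 0
f(6) = 90 > 0

Step 1: midpoint = (5.000000 + 6.000000)/2 = 5.500000
  f(5.500000) = 40.375000
  f(mid) > 0, so root is in [5.000000, 5.500000]

Step 2: midpoint = (5.000000 + 5.500000)/2 = 5.250000
  f(5.250000) = 18.703125
  f(mid) > 0, so root is in [5.000000, 5.250000]

midpoint = 5.250000


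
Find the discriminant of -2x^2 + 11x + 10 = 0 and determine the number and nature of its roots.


For ax^2 + bx + c = 0, discriminant D = b^2 - 4ac
Here a = -2, b = 11, c = 10
D = (11)^2 - 4(-2)(10) = 121 + 80 = 201

D = 201 > 0 but not a perfect square
The equation has 2 distinct real irrational roots.

Discriminant = 201, 2 distinct real irrational roots


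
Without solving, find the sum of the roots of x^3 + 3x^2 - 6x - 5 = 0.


By Vieta's formulas for x^3 + bx^2 + cx + d = 0:
  r1 + r2 + r3 = -b/a = -3
  r1*r2 + r1*r3 + r2*r3 = c/a = -6
  r1*r2*r3 = -d/a = 5


Sum = -3


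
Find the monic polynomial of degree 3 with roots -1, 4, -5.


A monic polynomial with roots -1, 4, -5 is:
p(x) = (x + 1)(x - 4)(x + 5)
After multiplying by (x + 1): x + 1
After multiplying by (x - 4): x^2 - 3x - 4
After multiplying by (x + 5): x^3 + 2x^2 - 19x - 20

x^3 + 2x^2 - 19x - 20


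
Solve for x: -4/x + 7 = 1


Subtract 7 from both sides: -4/x = -6
Multiply both sides by x: -4 = -6 * x
Divide by -6: x = 2/3

x = 2/3


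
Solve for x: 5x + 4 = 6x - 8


Starting with: 5x + 4 = 6x - 8
Move all x terms to left: (5 - 6)x = -8 - 4
Simplify: -x = -12
Divide both sides by -1: x = 12

x = 12


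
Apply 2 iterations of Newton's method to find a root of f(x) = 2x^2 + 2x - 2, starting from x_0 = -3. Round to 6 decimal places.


Newton's method: x_(n+1) = x_n - f(x_n)/f'(x_n)
f(x) = 2x^2 + 2x - 2
f'(x) = 4x + 2

Iteration 1:
  f(-3.000000) = 10.000000
  f'(-3.000000) = -10.000000
  x_1 = -3.000000 - (10.000000)/(-10.000000) = -2.000000

Iteration 2:
  f(-2.000000) = 2.000000
  f'(-2.000000) = -6.000000
  x_2 = -2.000000 - (2.000000)/(-6.000000) = -1.666667

x_2 = -1.666667


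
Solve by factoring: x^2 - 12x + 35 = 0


We need two numbers that multiply to 35 and add to -12.
Those numbers are -5 and -7 (since (-5) * (-7) = 35 and (-5) + (-7) = -12).
So x^2 - 12x + 35 = (x - 5)(x - 7) = 0
Setting each factor to zero: x = 5 or x = 7

x = 5, x = 7


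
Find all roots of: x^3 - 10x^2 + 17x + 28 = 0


Let p(x) = x^3 - 10x^2 + 17x + 28. By the rational root theorem (leading coefficient 1), any rational root is an integer divisor of 28: try ±1, ±2, ... in turn.
Test x = 1: value = 36 ≠ 0.
Test x = -1: value = 0 ✓, so (x + 1) is a factor.
Synthetic division by (x + 1): bring down 1; 1(-1) - 10 = -11; (-11)(-1) + 17 = 28; 28(-1) + 28 = 0 → quotient x^2 - 11x + 28, remainder 0.
Solve the quadratic x^2 - 11x + 28 = 0: discriminant = (-11)^2 - 4(1)(28) = 121 - 112 = 9.
sqrt(9) = 3, so x = (11 ± 3)/2: x = 7 or x = 4.
Collecting all roots found:

x = -1, x = 4, x = 7


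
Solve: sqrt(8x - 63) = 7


Square both sides: 8x - 63 = 7^2 = 49
8x = 49 + 63 = 112
x = 14
Check: sqrt(8*14 - 63) = sqrt(49) = 7 ✓

x = 14


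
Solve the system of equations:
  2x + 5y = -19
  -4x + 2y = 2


Using Cramer's rule:
Determinant D = (2)(2) - (-4)(5) = 4 + 20 = 24
Dx = (-19)(2) - (2)(5) = -38 - 10 = -48
Dy = (2)(2) - (-4)(-19) = 4 - 76 = -72
x = Dx/D = -48/24 = -2
y = Dy/D = -72/24 = -3

x = -2, y = -3


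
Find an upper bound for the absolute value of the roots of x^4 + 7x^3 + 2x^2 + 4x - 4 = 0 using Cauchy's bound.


Cauchy's bound: all roots r satisfy |r| <= 1 + max(|a_i/a_n|) for i = 0,...,n-1
where a_n is the leading coefficient.

Coefficients: [1, 7, 2, 4, -4]
Leading coefficient a_n = 1
Ratios |a_i/a_n|: 7, 2, 4, 4
Maximum ratio: 7
Cauchy's bound: |r| <= 1 + 7 = 8

Upper bound = 8


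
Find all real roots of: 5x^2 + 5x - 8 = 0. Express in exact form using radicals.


Using the quadratic formula: x = (-b ± sqrt(b^2 - 4ac)) / (2a)
Here a = 5, b = 5, c = -8
Discriminant = b^2 - 4ac = 5^2 - 4(5)(-8) = 25 + 160 = 185
Since discriminant = 185 > 0, there are two real roots.
x = (-5 ± sqrt(185)) / 10
Numerically: x ≈ 0.8601 or x ≈ -1.8601

x = (-5 + sqrt(185)) / 10 or x = (-5 - sqrt(185)) / 10


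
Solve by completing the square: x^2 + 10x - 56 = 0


Start: x^2 + 10x - 56 = 0
Move constant: x^2 + 10x = 56
Half of 10 is 5, squared is 25
Add 25 to both sides: x^2 + 10x + 25 = 81
(x + 5)^2 = 81
x + 5 = ±9
x = -5 + 9 = 4 or x = -5 - 9 = -14

x = -14, x = 4


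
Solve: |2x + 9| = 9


An absolute value equation |expr| = 9 gives two cases:
Case 1: 2x + 9 = 9
  2x = 0, so x = 0
Case 2: 2x + 9 = -9
  2x = -18, so x = -9

x = -9, x = 0


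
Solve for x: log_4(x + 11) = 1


Convert to exponential form: x + 11 = 4^1 = 4
x = 4 - 11 = -7
Check: log_4(-7 + 11) = log_4(4) = log_4(4) = 1 ✓

x = -7


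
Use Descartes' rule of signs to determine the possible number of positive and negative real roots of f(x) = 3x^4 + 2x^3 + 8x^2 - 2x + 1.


Descartes' rule of signs:

For positive roots, count sign changes in f(x) = 3x^4 + 2x^3 + 8x^2 - 2x + 1:
Signs of coefficients: +, +, +, -, +
Number of sign changes: 2
Possible positive real roots: 2, 0

For negative roots, examine f(-x) = 3x^4 - 2x^3 + 8x^2 + 2x + 1:
Signs of coefficients: +, -, +, +, +
Number of sign changes: 2
Possible negative real roots: 2, 0

Positive roots: 2 or 0; Negative roots: 2 or 0


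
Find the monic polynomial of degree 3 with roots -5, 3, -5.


A monic polynomial with roots -5, 3, -5 is:
p(x) = (x + 5)(x - 3)(x + 5)
After multiplying by (x + 5): x + 5
After multiplying by (x - 3): x^2 + 2x - 15
After multiplying by (x + 5): x^3 + 7x^2 - 5x - 75

x^3 + 7x^2 - 5x - 75


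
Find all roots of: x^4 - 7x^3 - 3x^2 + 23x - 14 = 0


Let p(x) = x^4 - 7x^3 - 3x^2 + 23x - 14. By the rational root theorem (leading coefficient 1), any rational root is an integer divisor of 14: try ±1, ±2, ... in turn.
Test x = 1: value = 0 ✓, so (x - 1) is a factor.
Synthetic division by (x - 1): bring down 1; 1(1) - 7 = -6; (-6)(1) - 3 = -9; (-9)(1) + 23 = 14; 14(1) - 14 = 0 → quotient x^3 - 6x^2 - 9x + 14, remainder 0.
Continue with the quotient x^3 - 6x^2 - 9x + 14 (candidates must divide 14; re-test x = 1 first in case it repeats).
Test x = 1: value = 0 ✓, so (x - 1) is a factor.
Synthetic division by (x - 1): bring down 1; 1(1) - 6 = -5; (-5)(1) - 9 = -14; (-14)(1) + 14 = 0 → quotient x^2 - 5x - 14, remainder 0.
Solve the quadratic x^2 - 5x - 14 = 0: discriminant = (-5)^2 - 4(1)(-14) = 25 + 56 = 81.
sqrt(81) = 9, so x = (5 ± 9)/2: x = 7 or x = -2.
Collecting all roots found:

x = -2, x = 1 (multiplicity 2), x = 7


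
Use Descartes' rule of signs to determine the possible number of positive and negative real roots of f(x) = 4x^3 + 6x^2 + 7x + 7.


Descartes' rule of signs:

For positive roots, count sign changes in f(x) = 4x^3 + 6x^2 + 7x + 7:
Signs of coefficients: +, +, +, +
Number of sign changes: 0
Possible positive real roots: 0

For negative roots, examine f(-x) = -4x^3 + 6x^2 - 7x + 7:
Signs of coefficients: -, +, -, +
Number of sign changes: 3
Possible negative real roots: 3, 1

Positive roots: 0; Negative roots: 3 or 1


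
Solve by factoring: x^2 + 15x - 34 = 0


We need two numbers that multiply to -34 and add to 15.
Those numbers are -2 and 17 (since (-2) * 17 = -34 and (-2) + 17 = 15).
So x^2 + 15x - 34 = (x - 2)(x + 17) = 0
Setting each factor to zero: x = 2 or x = -17

x = -17, x = 2


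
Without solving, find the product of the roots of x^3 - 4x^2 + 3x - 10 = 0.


By Vieta's formulas for x^3 + bx^2 + cx + d = 0:
  r1 + r2 + r3 = -b/a = 4
  r1*r2 + r1*r3 + r2*r3 = c/a = 3
  r1*r2*r3 = -d/a = 10


Product = 10


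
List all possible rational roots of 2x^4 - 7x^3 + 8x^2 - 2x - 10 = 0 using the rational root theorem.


Rational root theorem: possible roots are ±p/q where:
  p divides the constant term (-10): p ∈ {1, 2, 5, 10}
  q divides the leading coefficient (2): q ∈ {1, 2}

All possible rational roots: -10, -5, -5/2, -2, -1, -1/2, 1/2, 1, 2, 5/2, 5, 10

-10, -5, -5/2, -2, -1, -1/2, 1/2, 1, 2, 5/2, 5, 10


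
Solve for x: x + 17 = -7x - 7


Starting with: x + 17 = -7x - 7
Move all x terms to left: (1 + 7)x = -7 - 17
Simplify: 8x = -24
Divide both sides by 8: x = -3

x = -3


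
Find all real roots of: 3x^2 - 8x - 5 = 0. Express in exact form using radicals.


Using the quadratic formula: x = (-b ± sqrt(b^2 - 4ac)) / (2a)
Here a = 3, b = -8, c = -5
Discriminant = b^2 - 4ac = (-8)^2 - 4(3)(-5) = 64 + 60 = 124
Since discriminant = 124 > 0, there are two real roots.
x = (8 ± 2*sqrt(31)) / 6
Simplifying: x = (4 ± sqrt(31)) / 3
Numerically: x ≈ 3.1893 or x ≈ -0.5226

x = (4 + sqrt(31)) / 3 or x = (4 - sqrt(31)) / 3


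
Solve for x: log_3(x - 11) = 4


Convert to exponential form: x - 11 = 3^4 = 81
x = 81 + 11 = 92
Check: log_3(92 - 11) = log_3(81) = log_3(81) = 4 ✓

x = 92


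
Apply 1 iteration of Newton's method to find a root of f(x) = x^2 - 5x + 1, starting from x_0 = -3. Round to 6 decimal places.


Newton's method: x_(n+1) = x_n - f(x_n)/f'(x_n)
f(x) = x^2 - 5x + 1
f'(x) = 2x - 5

Iteration 1:
  f(-3.000000) = 25.000000
  f'(-3.000000) = -11.000000
  x_1 = -3.000000 - (25.000000)/(-11.000000) = -0.727273

x_1 = -0.727273


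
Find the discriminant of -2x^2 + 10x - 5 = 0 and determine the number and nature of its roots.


For ax^2 + bx + c = 0, discriminant D = b^2 - 4ac
Here a = -2, b = 10, c = -5
D = (10)^2 - 4(-2)(-5) = 100 - 40 = 60

D = 60 > 0 but not a perfect square
The equation has 2 distinct real irrational roots.

Discriminant = 60, 2 distinct real irrational roots


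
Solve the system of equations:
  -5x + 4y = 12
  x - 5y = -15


Using Cramer's rule:
Determinant D = (-5)(-5) - (1)(4) = 25 - 4 = 21
Dx = (12)(-5) - (-15)(4) = -60 + 60 = 0
Dy = (-5)(-15) - (1)(12) = 75 - 12 = 63
x = Dx/D = 0/21 = 0
y = Dy/D = 63/21 = 3

x = 0, y = 3


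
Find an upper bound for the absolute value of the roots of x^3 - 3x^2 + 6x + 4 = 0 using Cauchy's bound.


Cauchy's bound: all roots r satisfy |r| <= 1 + max(|a_i/a_n|) for i = 0,...,n-1
where a_n is the leading coefficient.

Coefficients: [1, -3, 6, 4]
Leading coefficient a_n = 1
Ratios |a_i/a_n|: 3, 6, 4
Maximum ratio: 6
Cauchy's bound: |r| <= 1 + 6 = 7

Upper bound = 7


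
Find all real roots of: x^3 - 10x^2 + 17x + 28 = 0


Let p(x) = x^3 - 10x^2 + 17x + 28. By the rational root theorem (leading coefficient 1), any rational root is an integer divisor of 28: try ±1, ±2, ... in turn.
Test x = 1: value = 36 ≠ 0.
Test x = -1: value = 0 ✓, so (x + 1) is a factor.
Synthetic division by (x + 1): bring down 1; 1(-1) - 10 = -11; (-11)(-1) + 17 = 28; 28(-1) + 28 = 0 → quotient x^2 - 11x + 28, remainder 0.
Solve the quadratic x^2 - 11x + 28 = 0: discriminant = (-11)^2 - 4(1)(28) = 121 - 112 = 9.
sqrt(9) = 3, so x = (11 ± 3)/2: x = 7 or x = 4.

x = -1, x = 4, x = 7


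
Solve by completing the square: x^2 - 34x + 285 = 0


Start: x^2 - 34x + 285 = 0
Move constant: x^2 - 34x = -285
Half of -34 is -17, squared is 289
Add 289 to both sides: x^2 - 34x + 289 = 4
(x - 17)^2 = 4
x - 17 = ±2
x = 17 + 2 = 19 or x = 17 - 2 = 15

x = 15, x = 19


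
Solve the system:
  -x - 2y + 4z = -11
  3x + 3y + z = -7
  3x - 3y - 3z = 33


Using Cramer's rule. Expand each determinant along the first row.
D  = (-1)*[3*(-3) - 1*(-3)] - (-2)*[3*(-3) - 1*3] + 4*[3*(-3) - 3*3]
  = (-1)*(-6) - (-2)*(-12) + 4*(-18) = -90
Dx = (-11)*[3*(-3) - 1*(-3)] - (-2)*[(-7)*(-3) - 1*33] + 4*[(-7)*(-3) - 3*33]
  = (-11)*(-6) - (-2)*(-12) + 4*(-78) = -270
Dy = (-1)*[(-7)*(-3) - 1*33] - (-11)*[3*(-3) - 1*3] + 4*[3*33 - (-7)*3]
  = (-1)*(-12) - (-11)*(-12) + 4*(120) = 360
Dz = (-1)*[3*33 - (-7)*(-3)] - (-2)*[3*33 - (-7)*3] + (-11)*[3*(-3) - 3*3]
  = (-1)*(78) - (-2)*(120) + (-11)*(-18) = 360
x = Dx/D = -270/-90 = 3, y = Dy/D = 360/-90 = -4, z = Dz/D = 360/-90 = -4
Check eq1: (-1)(3) + (-2)(-4) + (4)(-4) = -11 = -11 ✓
Check eq2: (3)(3) + (3)(-4) + (1)(-4) = -7 = -7 ✓
Check eq3: (3)(3) + (-3)(-4) + (-3)(-4) = 33 = 33 ✓

x = 3, y = -4, z = -4


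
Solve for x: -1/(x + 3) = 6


Multiply both sides by (x + 3): -1 = 6(x + 3)
Distribute: -1 = 6x + 18
6x = -1 - 18 = -19
x = -19/6

x = -19/6


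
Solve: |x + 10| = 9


An absolute value equation |expr| = 9 gives two cases:
Case 1: x + 10 = 9
  x = -1, so x = -1
Case 2: x + 10 = -9
  x = -19, so x = -19

x = -19, x = -1


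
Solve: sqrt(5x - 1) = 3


Square both sides: 5x - 1 = 3^2 = 9
5x = 9 + 1 = 10
x = 2
Check: sqrt(5*2 - 1) = sqrt(9) = 3 ✓

x = 2


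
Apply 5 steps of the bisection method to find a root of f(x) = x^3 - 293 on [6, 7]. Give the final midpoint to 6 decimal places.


f(x) = x^3 - 293
f(6) = -77 < 0
f(7) = 50 > 0

Step 1: midpoint = (6.000000 + 7.000000)/2 = 6.500000
  f(6.500000) = -18.375000
  f(mid) < 0, so root is in [6.500000, 7.000000]

Step 2: midpoint = (6.500000 + 7.000000)/2 = 6.750000
  f(6.750000) = 14.546875
  f(mid) > 0, so root is in [6.500000, 6.750000]

Step 3: midpoint = (6.500000 + 6.750000)/2 = 6.625000
  f(6.625000) = -2.224609
  f(mid) < 0, so root is in [6.625000, 6.750000]

Step 4: midpoint = (6.625000 + 6.750000)/2 = 6.687500
  f(6.687500) = 6.082764
  f(mid) > 0, so root is in [6.625000, 6.687500]

Step 5: midpoint = (6.625000 + 6.687500)/2 = 6.656250
  f(6.656250) = 1.909576
  f(mid) > 0, so root is in [6.625000, 6.656250]

midpoint = 6.656250


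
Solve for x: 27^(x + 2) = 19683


Express both sides with the same base.
19683 = 27^3
Since the bases match, equate exponents: x + 2 = 3
So x = 3 - (2) = 1

x = 1


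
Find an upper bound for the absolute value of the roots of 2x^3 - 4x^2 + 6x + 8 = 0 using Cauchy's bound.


Cauchy's bound: all roots r satisfy |r| <= 1 + max(|a_i/a_n|) for i = 0,...,n-1
where a_n is the leading coefficient.

Coefficients: [2, -4, 6, 8]
Leading coefficient a_n = 2
Ratios |a_i/a_n|: 2, 3, 4
Maximum ratio: 4
Cauchy's bound: |r| <= 1 + 4 = 5

Upper bound = 5


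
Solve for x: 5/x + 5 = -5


Subtract 5 from both sides: 5/x = -10
Multiply both sides by x: 5 = -10 * x
Divide by -10: x = -1/2

x = -1/2


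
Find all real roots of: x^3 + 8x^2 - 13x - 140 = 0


Let p(x) = x^3 + 8x^2 - 13x - 140. By the rational root theorem (leading coefficient 1), any rational root is an integer divisor of 140: try ±1, ±2, ... in turn.
Test x = 1: value = -144 ≠ 0.
Test x = -1: value = -120 ≠ 0.
Test x = 2: value = -126 ≠ 0.
Test x = -2: value = -90 ≠ 0.
Test x = 4: value = 0 ✓, so (x - 4) is a factor.
Synthetic division by (x - 4): bring down 1; 1(4) + 8 = 12; 12(4) - 13 = 35; 35(4) - 140 = 0 → quotient x^2 + 12x + 35, remainder 0.
Solve the quadratic x^2 + 12x + 35 = 0: discriminant = 12^2 - 4(1)(35) = 144 - 140 = 4.
sqrt(4) = 2, so x = (-12 ± 2)/2: x = -5 or x = -7.

x = -7, x = -5, x = 4


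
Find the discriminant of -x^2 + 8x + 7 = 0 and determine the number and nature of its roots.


For ax^2 + bx + c = 0, discriminant D = b^2 - 4ac
Here a = -1, b = 8, c = 7
D = (8)^2 - 4(-1)(7) = 64 + 28 = 92

D = 92 > 0 but not a perfect square
The equation has 2 distinct real irrational roots.

Discriminant = 92, 2 distinct real irrational roots


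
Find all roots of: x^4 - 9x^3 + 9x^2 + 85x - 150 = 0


Let p(x) = x^4 - 9x^3 + 9x^2 + 85x - 150. By the rational root theorem (leading coefficient 1), any rational root is an integer divisor of 150: try ±1, ±2, ... in turn.
Test x = 1: value = -64 ≠ 0.
Test x = -1: value = -216 ≠ 0.
Test x = 2: value = 0 ✓, so (x - 2) is a factor.
Synthetic division by (x - 2): bring down 1; 1(2) - 9 = -7; (-7)(2) + 9 = -5; (-5)(2) + 85 = 75; 75(2) - 150 = 0 → quotient x^3 - 7x^2 - 5x + 75, remainder 0.
Continue with the quotient x^3 - 7x^2 - 5x + 75 (candidates must divide 75).
Test x = 3: value = 24 ≠ 0.
Test x = -3: value = 0 ✓, so (x + 3) is a factor.
Synthetic division by (x + 3): bring down 1; 1(-3) - 7 = -10; (-10)(-3) - 5 = 25; 25(-3) + 75 = 0 → quotient x^2 - 10x + 25, remainder 0.
Solve the quadratic x^2 - 10x + 25 = 0: discriminant = (-10)^2 - 4(1)(25) = 100 - 100 = 0.
Discriminant = 0, so a double root: x = 10/2 = 5.
Collecting all roots found:

x = -3, x = 2, x = 5 (multiplicity 2)
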